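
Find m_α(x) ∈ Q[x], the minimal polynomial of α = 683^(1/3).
m_α(x) = x^3 - 683

α satisfies α^3 = 683, so x^3 - 683 annihilates α. By the rational root test, a rational root p/q (in lowest terms) of x^3 - 683 would satisfy p^3 = 683 q^3, forcing q = 1 and p^3 = 683; but 683 is not a perfect cube, contradiction. A monic cubic over Q with no rational root is irreducible (any nontrivial factorization would include a linear factor). Hence x^3 - 683 is the minimal polynomial of α, and in particular [Q(α):Q] = 3.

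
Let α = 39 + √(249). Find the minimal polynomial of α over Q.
m_α(x) = x^2 - 78x + 1272

From α - 39 = √(249), squaring gives (α - 39)^2 = 249, i.e. α^2 - 78α + 1521 = 249, so α^2 - 78α + 1272 = 0. The discriminant of x^2 - 78x + 1272 is (-78)^2 - 4·(1272) = 6084 - 5088 = 996, and 4·(249) is not a perfect square in Q since 249 is squarefree and ≠ 1. Hence x^2 - 78x + 1272 is irreducible over Q and is the minimal polynomial of α.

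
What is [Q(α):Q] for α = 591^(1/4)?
[Q(α):Q] = 4

α is a root of x^4 - 591. By Eisenstein's criterion at the prime p = 3 (which divides the constant term 591 but p^2 = 9 does not, since 591 is squarefree), x^4 - 591 is irreducible over Q. Hence [Q(α):Q] = 4.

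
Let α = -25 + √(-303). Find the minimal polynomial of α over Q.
m_α(x) = x^2 + 50x + 928

From α + 25 = √(-303), squaring gives (α + 25)^2 = -303, i.e. α^2 + 50α + 625 = -303, so α^2 + 50α + 928 = 0. The discriminant of x^2 + 50x + 928 is (50)^2 - 4·(928) = 2500 - 3712 = -1212, and 4·(-303) is not a perfect square in Q since -303 is squarefree and ≠ 1. Hence x^2 + 50x + 928 is irreducible over Q and is the minimal polynomial of α.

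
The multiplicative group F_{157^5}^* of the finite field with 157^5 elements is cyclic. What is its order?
|F_{157^5}^*| = 95388992556

F_{157^5} has 157^5 = 95388992557 elements; its multiplicative group consists of all nonzero elements, so |F_{157^5}^*| = 95388992557 - 1 = 95388992556. (It is cyclic since any finite subgroup of the multiplicative group of a field is cyclic.)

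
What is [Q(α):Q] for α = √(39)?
[Q(α):Q] = 2

[Q(α):Q] equals the degree of the minimal polynomial of α. Here α^2 = 39 and x^2 - 39 is irreducible (d = 39 is squarefree, ≠ 1, hence not a square), so deg(m_α) = 2. Thus [Q(α):Q] = 2.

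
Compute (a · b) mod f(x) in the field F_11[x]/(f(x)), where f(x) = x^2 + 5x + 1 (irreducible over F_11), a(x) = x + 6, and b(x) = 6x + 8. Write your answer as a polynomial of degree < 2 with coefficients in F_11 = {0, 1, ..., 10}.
a · b ≡ 3x + 9 (mod f(x))

Multiply in F_11[x]: a(x)·b(x) = (x + 6)·(6x + 8) = 6x^2 + 4. This has degree ≥ 2, so divide by f(x) over F_11: 6x^2 + 4 = (6)·(x^2 + 5x + 1) + (3x + 9). Hence a·b ≡ 3x + 9 (mod f). (F_11[x]/(f) is a field with 11^2 = 121 elements since f is irreducible of degree 2.)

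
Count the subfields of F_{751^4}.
F_{751^4} has 3 subfields

The subfields of F_{p^n} are exactly the fields F_{p^d} for d | n (each is the fixed field of the unique index-d subgroup of Gal(F_{p^n}/F_p) ≅ Z/nZ). The divisors of n = 4 are {1, 2, 4}, giving 3 subfields: F_{751^1}, F_{751^2}, F_{751^4}.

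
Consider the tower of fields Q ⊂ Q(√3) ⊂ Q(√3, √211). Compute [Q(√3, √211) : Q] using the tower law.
[Q(√3, √211) : Q] = 4

[Q(√3):Q] = 2 (min poly x^2 - 3, irreducible since 3 is squarefree > 1). For the top step, suppose √211 ∈ Q(√3), say √211 = c + d√3 with c, d ∈ Q. Squaring: 211 = c^2 + 3d^2 + 2cd√3. Since √3 ∉ Q this forces 2cd = 0. If d = 0 then √211 = c ∈ Q, contradicting 211 squarefree > 1. If c = 0 then 211 = 3d^2, so 3·211 = (3d)^2 is a perfect square in Q — but 3·211 = 633 is not a perfect square (since 3 and 211 are distinct squarefree integers). Contradiction. Hence √211 ∉ Q(√3), so x^2 - 211 stays irreducible over Q(√3) and [Q(√3, √211) : Q(√3)] = 2. By the tower law, [Q(√3, √211) : Q] = 2 · 2 = 4.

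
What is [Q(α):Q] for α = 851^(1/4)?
[Q(α):Q] = 4

α is a root of x^4 - 851. By Eisenstein's criterion at the prime p = 23 (which divides the constant term 851 but p^2 = 529 does not, since 851 is squarefree), x^4 - 851 is irreducible over Q. Hence [Q(α):Q] = 4.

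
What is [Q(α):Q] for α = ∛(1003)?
[Q(α):Q] = 3

The minimal polynomial of α is x^3 - 1003, irreducible over Q since 1003 is not a perfect cube (so x^3 - 1003 has no rational root). Hence [Q(α):Q] = deg(m_α) = 3.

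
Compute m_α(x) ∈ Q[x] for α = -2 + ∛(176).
m_α(x) = x^3 + 6x^2 + 12x - 168

Set β = α + 2 = ∛(176), so β^3 = 176. Then (α + 2)^3 - 176 = 0, i.e. α is a root of g(x) = (x + 2)^3 - 176 = x^3 + 6x^2 + 12x - 168. Since g(x) = h(x + 2) where h(x) = x^3 - 176, and h is irreducible over Q (because 176 is not a perfect cube, so h has no rational root, and a monic cubic with no rational root is irreducible), g is also irreducible (irreducibility is preserved under the substitution x → x + 2). Hence m_α(x) = x^3 + 6x^2 + 12x - 168.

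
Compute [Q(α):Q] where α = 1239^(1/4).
[Q(α):Q] = 4

α is a root of x^4 - 1239. By Eisenstein's criterion at the prime p = 3 (which divides the constant term 1239 but p^2 = 9 does not, since 1239 is squarefree), x^4 - 1239 is irreducible over Q. Hence [Q(α):Q] = 4.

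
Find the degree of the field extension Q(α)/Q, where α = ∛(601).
[Q(α):Q] = 3

The minimal polynomial of α is x^3 - 601, irreducible over Q since 601 is not a perfect cube (so x^3 - 601 has no rational root). Hence [Q(α):Q] = deg(m_α) = 3.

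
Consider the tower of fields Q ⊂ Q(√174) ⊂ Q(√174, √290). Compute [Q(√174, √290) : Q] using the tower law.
[Q(√174, √290) : Q] = 4

[Q(√174):Q] = 2 (min poly x^2 - 174, irreducible since 174 is squarefree > 1). For the top step, suppose √290 ∈ Q(√174), say √290 = c + d√174 with c, d ∈ Q. Squaring: 290 = c^2 + 174d^2 + 2cd√174. Since √174 ∉ Q this forces 2cd = 0. If d = 0 then √290 = c ∈ Q, contradicting 290 squarefree > 1. If c = 0 then 290 = 174d^2, so 174·290 = (174d)^2 is a perfect square in Q — but 174·290 = 50460 is not a perfect square (since 174 and 290 are distinct squarefree integers). Contradiction. Hence √290 ∉ Q(√174), so x^2 - 290 stays irreducible over Q(√174) and [Q(√174, √290) : Q(√174)] = 2. By the tower law, [Q(√174, √290) : Q] = 2 · 2 = 4.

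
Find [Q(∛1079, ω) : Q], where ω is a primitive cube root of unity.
[Q(∛1079, ω) : Q] = 6

[Q(∛1079):Q] = 3 (min poly x^3 - 1079, irreducible since 1079 is not a perfect cube). [Q(ω):Q] = 2 (min poly x^2 + x + 1). Since Q(∛1079) ⊂ R and ω ∉ R, we have ω ∉ Q(∛1079), so x^2 + x + 1 remains irreducible over Q(∛1079) and [Q(∛1079, ω) : Q(∛1079)] = 2. By the tower law, [Q(∛1079, ω) : Q] = 3 · 2 = 6. (In fact Q(∛1079, ω) is the splitting field of x^3 - 1079 over Q.)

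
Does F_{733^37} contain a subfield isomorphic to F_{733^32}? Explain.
No: F_{733^32} is not a subfield of F_{733^37}

F_{p^m} embeds in F_{p^n} iff m | n. Here 32 ∤ 37 (since 37 = 1·32 + 5 with remainder 5 ≠ 0), so F_{733^32} is not a subfield of F_{733^37}. Equivalently: if it were, the tower law would give 32 = [F_{733^32}:F_733] dividing [F_{733^37}:F_733] = 37, contradiction.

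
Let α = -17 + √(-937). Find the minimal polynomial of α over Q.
m_α(x) = x^2 + 34x + 1226

From α + 17 = √(-937), squaring gives (α + 17)^2 = -937, i.e. α^2 + 34α + 289 = -937, so α^2 + 34α + 1226 = 0. The discriminant of x^2 + 34x + 1226 is (34)^2 - 4·(1226) = 1156 - 4904 = -3748, and 4·(-937) is not a perfect square in Q since -937 is squarefree and ≠ 1. Hence x^2 + 34x + 1226 is irreducible over Q and is the minimal polynomial of α.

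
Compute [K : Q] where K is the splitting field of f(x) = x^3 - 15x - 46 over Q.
[K : Q] = 6

By the rational root test, any rational root of the monic integer polynomial f(x) = x^3 - 15x - 46 must be an integer dividing the constant term -46, i.e. one of ±{1, 2, 23, 46}. Evaluating: f(1) = -60, f(-1) = -32, f(2) = -68, f(-2) = -24, f(23) = 11776, f(-23) = -11868, f(46) = 96600, f(-46) = -96692; none is 0, so f has no rational root and is therefore irreducible over Q (a cubic with no linear factor over a field is irreducible). For an irreducible cubic, the Galois group is A_3 or S_3 according as the discriminant disc(f) = -4a^3 - 27b^2 = -4·(-15)^3 - 27·(-46)^2 = -43632 is or is not a square in Q. Here disc(f) = -43632 is not a perfect square in Q, so the Galois group of f over Q is not contained in A_3 and must be all of S_3. The splitting field has degree |S_3| = 6 over Q, so [K : Q] = 6.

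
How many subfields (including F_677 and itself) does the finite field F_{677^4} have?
F_{677^4} has 3 subfields

The subfields of F_{p^n} are exactly the fields F_{p^d} for d | n (each is the fixed field of the unique index-d subgroup of Gal(F_{p^n}/F_p) ≅ Z/nZ). The divisors of n = 4 are {1, 2, 4}, giving 3 subfields: F_{677^1}, F_{677^2}, F_{677^4}.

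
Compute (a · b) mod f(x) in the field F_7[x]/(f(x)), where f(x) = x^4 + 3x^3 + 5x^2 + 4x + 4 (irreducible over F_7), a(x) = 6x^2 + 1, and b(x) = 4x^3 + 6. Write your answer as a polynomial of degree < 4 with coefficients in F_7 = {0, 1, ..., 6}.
a · b ≡ 2x^3 + 6x^2 + 3x (mod f(x))

Multiply in F_7[x]: a(x)·b(x) = (6x^2 + 1)·(4x^3 + 6) = 3x^5 + 4x^3 + x^2 + 6. This has degree ≥ 4, so divide by f(x) over F_7: 3x^5 + 4x^3 + x^2 + 6 = (3x + 5)·(x^4 + 3x^3 + 5x^2 + 4x + 4) + (2x^3 + 6x^2 + 3x). Hence a·b ≡ 2x^3 + 6x^2 + 3x (mod f). (F_7[x]/(f) is a field with 7^4 = 2401 elements since f is irreducible of degree 4.)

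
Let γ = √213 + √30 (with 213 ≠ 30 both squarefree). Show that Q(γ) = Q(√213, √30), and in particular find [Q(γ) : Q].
[Q(γ) : Q] = 4 (equivalently, Q(γ) = Q(√213, √30))

Obviously Q(γ) ⊆ Q(√213, √30), and [Q(√213, √30):Q] = 4 (since 213, 30 are distinct squarefree integers > 1 with 6390 not a perfect square). To show equality we compute the minimal polynomial of γ. From γ = √213 + √30: γ^2 = 213 + 2√(6390) + 30 = 243 + 2√(6390), so γ^2 - 243 = 2√(6390); squaring, (γ^2 - 243)^2 = 4·6390, i.e. γ^4 - 486γ^2 + 59049 - 25560 = 0, i.e. γ^4 - 486γ^2 + 33489 = 0. So γ is a root of x^4 - 486x^2 + 33489. This polynomial is irreducible over Q: it has no rational root (each ±√213 ± √30 is irrational), and any factorization into two quadratics over Q would force √(6390) ∈ Q (pairing opposite roots) or √213, √30 ∈ Q (other pairings), all impossible. Hence [Q(γ):Q] = 4 = [Q(√213, √30):Q], so Q(γ) = Q(√213, √30).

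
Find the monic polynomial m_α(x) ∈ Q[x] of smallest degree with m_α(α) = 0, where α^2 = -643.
m_α(x) = x^2 + 643

α satisfies α^2 + 643 = 0, so x^2 + 643 annihilates α. Since d = -643 is squarefree and ≠ 1, it is not a perfect square in Q, so x^2 + 643 has no rational root and is therefore irreducible over Q (a degree-2 polynomial over a field is irreducible iff it has no root). Hence m_α(x) = x^2 + 643.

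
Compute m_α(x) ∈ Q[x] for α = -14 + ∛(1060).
m_α(x) = x^3 + 42x^2 + 588x + 1684

Set β = α + 14 = ∛(1060), so β^3 = 1060. Then (α + 14)^3 - 1060 = 0, i.e. α is a root of g(x) = (x + 14)^3 - 1060 = x^3 + 42x^2 + 588x + 1684. Since g(x) = h(x + 14) where h(x) = x^3 - 1060, and h is irreducible over Q (because 1060 is not a perfect cube, so h has no rational root, and a monic cubic with no rational root is irreducible), g is also irreducible (irreducibility is preserved under the substitution x → x + 14). Hence m_α(x) = x^3 + 42x^2 + 588x + 1684.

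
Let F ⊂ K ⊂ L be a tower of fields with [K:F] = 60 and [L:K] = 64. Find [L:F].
[L:F] = 3840

The tower law says that for any tower of field extensions F ⊂ K ⊂ L with finite degrees, [L:F] = [L:K] · [K:F]. Here this gives [L:F] = 64 · 60 = 3840.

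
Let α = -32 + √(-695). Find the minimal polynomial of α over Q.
m_α(x) = x^2 + 64x + 1719

From α + 32 = √(-695), squaring gives (α + 32)^2 = -695, i.e. α^2 + 64α + 1024 = -695, so α^2 + 64α + 1719 = 0. The discriminant of x^2 + 64x + 1719 is (64)^2 - 4·(1719) = 4096 - 6876 = -2780, and 4·(-695) is not a perfect square in Q since -695 is squarefree and ≠ 1. Hence x^2 + 64x + 1719 is irreducible over Q and is the minimal polynomial of α.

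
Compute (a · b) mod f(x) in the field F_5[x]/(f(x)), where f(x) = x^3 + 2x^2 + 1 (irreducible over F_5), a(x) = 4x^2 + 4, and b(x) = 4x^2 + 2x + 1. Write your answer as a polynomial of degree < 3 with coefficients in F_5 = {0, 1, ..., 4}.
a · b ≡ 3x^2 + 2x + 3 (mod f(x))

Multiply in F_5[x]: a(x)·b(x) = (4x^2 + 4)·(4x^2 + 2x + 1) = x^4 + 3x^3 + 3x + 4. This has degree ≥ 3, so divide by f(x) over F_5: x^4 + 3x^3 + 3x + 4 = (x + 1)·(x^3 + 2x^2 + 1) + (3x^2 + 2x + 3). Hence a·b ≡ 3x^2 + 2x + 3 (mod f). (F_5[x]/(f) is a field with 5^3 = 125 elements since f is irreducible of degree 3.)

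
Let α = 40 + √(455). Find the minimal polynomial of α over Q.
m_α(x) = x^2 - 80x + 1145

From α - 40 = √(455), squaring gives (α - 40)^2 = 455, i.e. α^2 - 80α + 1600 = 455, so α^2 - 80α + 1145 = 0. The discriminant of x^2 - 80x + 1145 is (-80)^2 - 4·(1145) = 6400 - 4580 = 1820, and 4·(455) is not a perfect square in Q since 455 is squarefree and ≠ 1. Hence x^2 - 80x + 1145 is irreducible over Q and is the minimal polynomial of α.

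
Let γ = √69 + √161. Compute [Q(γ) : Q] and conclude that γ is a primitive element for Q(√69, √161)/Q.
[Q(γ) : Q] = 4 (equivalently, Q(γ) = Q(√69, √161))

Obviously Q(γ) ⊆ Q(√69, √161), and [Q(√69, √161):Q] = 4 (since 69, 161 are distinct squarefree integers > 1 with 11109 not a perfect square). To show equality we compute the minimal polynomial of γ. From γ = √69 + √161: γ^2 = 69 + 2√(11109) + 161 = 230 + 2√(11109), so γ^2 - 230 = 2√(11109); squaring, (γ^2 - 230)^2 = 4·11109, i.e. γ^4 - 460γ^2 + 52900 - 44436 = 0, i.e. γ^4 - 460γ^2 + 8464 = 0. So γ is a root of x^4 - 460x^2 + 8464. This polynomial is irreducible over Q: it has no rational root (each ±√69 ± √161 is irrational), and any factorization into two quadratics over Q would force √(11109) ∈ Q (pairing opposite roots) or √69, √161 ∈ Q (other pairings), all impossible. Hence [Q(γ):Q] = 4 = [Q(√69, √161):Q], so Q(γ) = Q(√69, √161).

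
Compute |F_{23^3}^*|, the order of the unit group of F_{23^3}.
|F_{23^3}^*| = 12166

F_{23^3} has 23^3 = 12167 elements; its multiplicative group consists of all nonzero elements, so |F_{23^3}^*| = 12167 - 1 = 12166. (It is cyclic since any finite subgroup of the multiplicative group of a field is cyclic.)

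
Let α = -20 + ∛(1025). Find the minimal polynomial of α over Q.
m_α(x) = x^3 + 60x^2 + 1200x + 6975

Set β = α + 20 = ∛(1025), so β^3 = 1025. Then (α + 20)^3 - 1025 = 0, i.e. α is a root of g(x) = (x + 20)^3 - 1025 = x^3 + 60x^2 + 1200x + 6975. Since g(x) = h(x + 20) where h(x) = x^3 - 1025, and h is irreducible over Q (because 1025 is not a perfect cube, so h has no rational root, and a monic cubic with no rational root is irreducible), g is also irreducible (irreducibility is preserved under the substitution x → x + 20). Hence m_α(x) = x^3 + 60x^2 + 1200x + 6975.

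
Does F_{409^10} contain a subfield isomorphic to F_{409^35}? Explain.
No: F_{409^35} is not a subfield of F_{409^10}

F_{p^m} embeds in F_{p^n} iff m | n. Here 35 ∤ 10 (since 10 = 0·35 + 10 with remainder 10 ≠ 0), so F_{409^35} is not a subfield of F_{409^10}. Equivalently: if it were, the tower law would give 35 = [F_{409^35}:F_409] dividing [F_{409^10}:F_409] = 10, contradiction.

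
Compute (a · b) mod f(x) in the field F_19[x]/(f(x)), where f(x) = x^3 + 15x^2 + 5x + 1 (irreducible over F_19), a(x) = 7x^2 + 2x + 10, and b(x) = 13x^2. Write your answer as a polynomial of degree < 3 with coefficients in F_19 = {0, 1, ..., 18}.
a · b ≡ 11x + 9 (mod f(x))

Multiply in F_19[x]: a(x)·b(x) = (7x^2 + 2x + 10)·(13x^2) = 15x^4 + 7x^3 + 16x^2. This has degree ≥ 3, so divide by f(x) over F_19: 15x^4 + 7x^3 + 16x^2 = (15x + 10)·(x^3 + 15x^2 + 5x + 1) + (11x + 9). Hence a·b ≡ 11x + 9 (mod f). (F_19[x]/(f) is a field with 19^3 = 6859 elements since f is irreducible of degree 3.)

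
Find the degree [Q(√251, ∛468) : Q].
[Q(√251, ∛468) : Q] = 6

Let L = Q(√251, ∛468). Since Q(√251) ⊂ L and [Q(√251):Q] = 2, the tower law gives 2 | [L:Q]. Likewise Q(∛468) ⊂ L with [Q(∛468):Q] = 3 (because 468 is not a perfect cube), so 3 | [L:Q]. As gcd(2,3) = 1, [L:Q] is divisible by 6. Conversely L is generated over Q by √251 and ∛468, so [L:Q] ≤ 2·3 = 6. Therefore [Q(√251, ∛468) : Q] = 6.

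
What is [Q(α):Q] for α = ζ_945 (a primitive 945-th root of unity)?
[Q(α):Q] = 432

The minimal polynomial of ζ_945 over Q is the 945-th cyclotomic polynomial Φ_945(x), which is irreducible over Q and has degree φ(945) = 432. Hence [Q(α):Q] = φ(945) = 432.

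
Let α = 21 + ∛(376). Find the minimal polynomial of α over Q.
m_α(x) = x^3 - 63x^2 + 1323x - 9637

Set β = α - 21 = ∛(376), so β^3 = 376. Then (α - 21)^3 - 376 = 0, i.e. α is a root of g(x) = (x - 21)^3 - 376 = x^3 - 63x^2 + 1323x - 9637. Since g(x) = h(x - 21) where h(x) = x^3 - 376, and h is irreducible over Q (because 376 is not a perfect cube, so h has no rational root, and a monic cubic with no rational root is irreducible), g is also irreducible (irreducibility is preserved under the substitution x → x - 21). Hence m_α(x) = x^3 - 63x^2 + 1323x - 9637.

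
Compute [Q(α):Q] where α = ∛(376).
[Q(α):Q] = 3

The minimal polynomial of α is x^3 - 376, irreducible over Q since 376 is not a perfect cube (so x^3 - 376 has no rational root). Hence [Q(α):Q] = deg(m_α) = 3.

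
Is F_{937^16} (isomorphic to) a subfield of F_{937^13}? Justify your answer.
No: F_{937^16} is not a subfield of F_{937^13}

F_{p^m} embeds in F_{p^n} iff m | n. Here 16 ∤ 13 (since 13 = 0·16 + 13 with remainder 13 ≠ 0), so F_{937^16} is not a subfield of F_{937^13}. Equivalently: if it were, the tower law would give 16 = [F_{937^16}:F_937] dividing [F_{937^13}:F_937] = 13, contradiction.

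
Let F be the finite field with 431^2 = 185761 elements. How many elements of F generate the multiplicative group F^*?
There are φ(185760) = 48384 primitive elements

F_q^* is cyclic of order q - 1 = 185760. A cyclic group of order m has exactly φ(m) generators. Here m = 185760 = 2^5 · 3^3 · 5 · 43, so the number of primitive elements is φ(185760) = 48384.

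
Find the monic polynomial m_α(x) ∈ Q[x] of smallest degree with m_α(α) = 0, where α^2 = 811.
m_α(x) = x^2 - 811

α satisfies α^2 - 811 = 0, so x^2 - 811 annihilates α. Since d = 811 is squarefree and ≠ 1, it is not a perfect square in Q, so x^2 - 811 has no rational root and is therefore irreducible over Q (a degree-2 polynomial over a field is irreducible iff it has no root). Hence m_α(x) = x^2 - 811.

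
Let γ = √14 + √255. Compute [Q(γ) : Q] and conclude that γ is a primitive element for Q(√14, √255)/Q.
[Q(γ) : Q] = 4 (equivalently, Q(γ) = Q(√14, √255))

Obviously Q(γ) ⊆ Q(√14, √255), and [Q(√14, √255):Q] = 4 (since 14, 255 are distinct squarefree integers > 1 with 3570 not a perfect square). To show equality we compute the minimal polynomial of γ. From γ = √14 + √255: γ^2 = 14 + 2√(3570) + 255 = 269 + 2√(3570), so γ^2 - 269 = 2√(3570); squaring, (γ^2 - 269)^2 = 4·3570, i.e. γ^4 - 538γ^2 + 72361 - 14280 = 0, i.e. γ^4 - 538γ^2 + 58081 = 0. So γ is a root of x^4 - 538x^2 + 58081. This polynomial is irreducible over Q: it has no rational root (each ±√14 ± √255 is irrational), and any factorization into two quadratics over Q would force √(3570) ∈ Q (pairing opposite roots) or √14, √255 ∈ Q (other pairings), all impossible. Hence [Q(γ):Q] = 4 = [Q(√14, √255):Q], so Q(γ) = Q(√14, √255).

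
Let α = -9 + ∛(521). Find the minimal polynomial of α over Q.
m_α(x) = x^3 + 27x^2 + 243x + 208

Set β = α + 9 = ∛(521), so β^3 = 521. Then (α + 9)^3 - 521 = 0, i.e. α is a root of g(x) = (x + 9)^3 - 521 = x^3 + 27x^2 + 243x + 208. Since g(x) = h(x + 9) where h(x) = x^3 - 521, and h is irreducible over Q (because 521 is not a perfect cube, so h has no rational root, and a monic cubic with no rational root is irreducible), g is also irreducible (irreducibility is preserved under the substitution x → x + 9). Hence m_α(x) = x^3 + 27x^2 + 243x + 208.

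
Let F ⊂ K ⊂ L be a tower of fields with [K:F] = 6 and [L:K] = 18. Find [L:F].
[L:F] = 108

The tower law says that for any tower of field extensions F ⊂ K ⊂ L with finite degrees, [L:F] = [L:K] · [K:F]. Here this gives [L:F] = 18 · 6 = 108.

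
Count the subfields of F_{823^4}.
F_{823^4} has 3 subfields

The subfields of F_{p^n} are exactly the fields F_{p^d} for d | n (each is the fixed field of the unique index-d subgroup of Gal(F_{p^n}/F_p) ≅ Z/nZ). The divisors of n = 4 are {1, 2, 4}, giving 3 subfields: F_{823^1}, F_{823^2}, F_{823^4}.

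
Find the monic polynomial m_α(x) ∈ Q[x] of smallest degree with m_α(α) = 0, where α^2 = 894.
m_α(x) = x^2 - 894

α satisfies α^2 - 894 = 0, so x^2 - 894 annihilates α. Since d = 894 is squarefree and ≠ 1, it is not a perfect square in Q, so x^2 - 894 has no rational root and is therefore irreducible over Q (a degree-2 polynomial over a field is irreducible iff it has no root). Hence m_α(x) = x^2 - 894.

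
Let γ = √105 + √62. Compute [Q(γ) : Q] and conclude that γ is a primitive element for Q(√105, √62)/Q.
[Q(γ) : Q] = 4 (equivalently, Q(γ) = Q(√105, √62))

Obviously Q(γ) ⊆ Q(√105, √62), and [Q(√105, √62):Q] = 4 (since 105, 62 are distinct squarefree integers > 1 with 6510 not a perfect square). To show equality we compute the minimal polynomial of γ. From γ = √105 + √62: γ^2 = 105 + 2√(6510) + 62 = 167 + 2√(6510), so γ^2 - 167 = 2√(6510); squaring, (γ^2 - 167)^2 = 4·6510, i.e. γ^4 - 334γ^2 + 27889 - 26040 = 0, i.e. γ^4 - 334γ^2 + 1849 = 0. So γ is a root of x^4 - 334x^2 + 1849. This polynomial is irreducible over Q: it has no rational root (each ±√105 ± √62 is irrational), and any factorization into two quadratics over Q would force √(6510) ∈ Q (pairing opposite roots) or √105, √62 ∈ Q (other pairings), all impossible. Hence [Q(γ):Q] = 4 = [Q(√105, √62):Q], so Q(γ) = Q(√105, √62).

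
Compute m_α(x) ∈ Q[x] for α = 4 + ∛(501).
m_α(x) = x^3 - 12x^2 + 48x - 565

Set β = α - 4 = ∛(501), so β^3 = 501. Then (α - 4)^3 - 501 = 0, i.e. α is a root of g(x) = (x - 4)^3 - 501 = x^3 - 12x^2 + 48x - 565. Since g(x) = h(x - 4) where h(x) = x^3 - 501, and h is irreducible over Q (because 501 is not a perfect cube, so h has no rational root, and a monic cubic with no rational root is irreducible), g is also irreducible (irreducibility is preserved under the substitution x → x - 4). Hence m_α(x) = x^3 - 12x^2 + 48x - 565.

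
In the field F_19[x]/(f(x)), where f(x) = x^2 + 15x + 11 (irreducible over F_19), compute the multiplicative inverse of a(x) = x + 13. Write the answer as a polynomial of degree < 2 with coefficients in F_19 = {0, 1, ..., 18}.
a(x)^(-1) ≡ 14x + 9 (mod f(x))

Since f is irreducible over F_19, F_19[x]/(f) is a field and a(x) ≠ 0 has an inverse. Apply the extended Euclidean algorithm to f(x) and a(x) in F_19[x]: f(x) = (x + 2)·a(x) + (4). The last nonzero remainder is the constant 4 = gcd(f, a) in F_19. Back-substituting through the division chain expresses 4 = s(x)·a(x) + t(x)·f(x) with s(x) ≡ 18x + 17 (mod f), so (18x + 17)·a(x) ≡ 4 (mod f). Multiplying by 4^(-1) ≡ 5 in F_19 gives a(x)^(-1) ≡ 5·(18x + 17) ≡ 14x + 9 (mod f). Check: (x + 13)·(14x + 9) = 14x^2 + x + 3 ≡ 1 (mod x^2 + 15x + 11).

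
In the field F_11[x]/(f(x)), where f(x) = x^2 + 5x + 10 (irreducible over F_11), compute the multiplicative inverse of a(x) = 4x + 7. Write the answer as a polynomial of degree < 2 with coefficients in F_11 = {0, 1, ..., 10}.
a(x)^(-1) ≡ 6x + 3 (mod f(x))

Since f is irreducible over F_11, F_11[x]/(f) is a field and a(x) ≠ 0 has an inverse. Apply the extended Euclidean algorithm to f(x) and a(x) in F_11[x]: f(x) = (3x + 7)·a(x) + (5). The last nonzero remainder is the constant 5 = gcd(f, a) in F_11. Back-substituting through the division chain expresses 5 = s(x)·a(x) + t(x)·f(x) with s(x) ≡ 8x + 4 (mod f), so (8x + 4)·a(x) ≡ 5 (mod f). Multiplying by 5^(-1) ≡ 9 in F_11 gives a(x)^(-1) ≡ 9·(8x + 4) ≡ 6x + 3 (mod f). Check: (4x + 7)·(6x + 3) = 2x^2 + 10x + 10 ≡ 1 (mod x^2 + 5x + 10).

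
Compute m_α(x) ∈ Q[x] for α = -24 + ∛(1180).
m_α(x) = x^3 + 72x^2 + 1728x + 12644

Set β = α + 24 = ∛(1180), so β^3 = 1180. Then (α + 24)^3 - 1180 = 0, i.e. α is a root of g(x) = (x + 24)^3 - 1180 = x^3 + 72x^2 + 1728x + 12644. Since g(x) = h(x + 24) where h(x) = x^3 - 1180, and h is irreducible over Q (because 1180 is not a perfect cube, so h has no rational root, and a monic cubic with no rational root is irreducible), g is also irreducible (irreducibility is preserved under the substitution x → x + 24). Hence m_α(x) = x^3 + 72x^2 + 1728x + 12644.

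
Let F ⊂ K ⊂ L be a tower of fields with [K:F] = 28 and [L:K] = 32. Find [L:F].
[L:F] = 896

The tower law says that for any tower of field extensions F ⊂ K ⊂ L with finite degrees, [L:F] = [L:K] · [K:F]. Here this gives [L:F] = 32 · 28 = 896.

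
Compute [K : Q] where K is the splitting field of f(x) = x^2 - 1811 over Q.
[K : Q] = 2

f(x) = x^2 - 1811 factors as (x - √1811)(x + √1811). The splitting field is K = Q(√1811). Since 1811 is squarefree and > 1, it is not a perfect square, so x^2 - 1811 is irreducible over Q and [Q(√1811) : Q] = 2. Hence [K : Q] = 2.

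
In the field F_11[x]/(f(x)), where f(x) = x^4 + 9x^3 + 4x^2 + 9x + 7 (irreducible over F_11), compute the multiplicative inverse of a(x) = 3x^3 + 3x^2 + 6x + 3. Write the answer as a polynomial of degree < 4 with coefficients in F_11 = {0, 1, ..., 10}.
a(x)^(-1) ≡ 2x^3 + 5x^2 + 7x + 5 (mod f(x))

Since f is irreducible over F_11, F_11[x]/(f) is a field and a(x) ≠ 0 has an inverse. Apply the extended Euclidean algorithm to f(x) and a(x) in F_11[x]: f(x) = (4x + 10)·a(x) + (5x^2 + 3x + 10);  a(x) = (5x + 2)·(5x^2 + 3x + 10) + (5x + 5);  (5x^2 + 3x + 10) = (x + 4)·(5x + 5) + (1). The last nonzero remainder is the constant 1 = gcd(f, a) in F_11. Back-substituting through the division chain expresses 1 = s(x)·a(x) + t(x)·f(x) with s(x) ≡ 2x^3 + 5x^2 + 7x + 5 (mod f), so a(x)^(-1) ≡ s(x) = 2x^3 + 5x^2 + 7x + 5 (mod f). Check: (3x^3 + 3x^2 + 6x + 3)·(2x^3 + 5x^2 + 7x + 5) = 6x^6 + 10x^5 + 4x^4 + 6x^3 + 6x^2 + 7x + 4 ≡ 1 (mod x^4 + 9x^3 + 4x^2 + 9x + 7).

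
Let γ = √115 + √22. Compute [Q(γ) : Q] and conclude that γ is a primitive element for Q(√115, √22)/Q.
[Q(γ) : Q] = 4 (equivalently, Q(γ) = Q(√115, √22))

Obviously Q(γ) ⊆ Q(√115, √22), and [Q(√115, √22):Q] = 4 (since 115, 22 are distinct squarefree integers > 1 with 2530 not a perfect square). To show equality we compute the minimal polynomial of γ. From γ = √115 + √22: γ^2 = 115 + 2√(2530) + 22 = 137 + 2√(2530), so γ^2 - 137 = 2√(2530); squaring, (γ^2 - 137)^2 = 4·2530, i.e. γ^4 - 274γ^2 + 18769 - 10120 = 0, i.e. γ^4 - 274γ^2 + 8649 = 0. So γ is a root of x^4 - 274x^2 + 8649. This polynomial is irreducible over Q: it has no rational root (each ±√115 ± √22 is irrational), and any factorization into two quadratics over Q would force √(2530) ∈ Q (pairing opposite roots) or √115, √22 ∈ Q (other pairings), all impossible. Hence [Q(γ):Q] = 4 = [Q(√115, √22):Q], so Q(γ) = Q(√115, √22).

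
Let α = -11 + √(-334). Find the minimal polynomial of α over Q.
m_α(x) = x^2 + 22x + 455

From α + 11 = √(-334), squaring gives (α + 11)^2 = -334, i.e. α^2 + 22α + 121 = -334, so α^2 + 22α + 455 = 0. The discriminant of x^2 + 22x + 455 is (22)^2 - 4·(455) = 484 - 1820 = -1336, and 4·(-334) is not a perfect square in Q since -334 is squarefree and ≠ 1. Hence x^2 + 22x + 455 is irreducible over Q and is the minimal polynomial of α.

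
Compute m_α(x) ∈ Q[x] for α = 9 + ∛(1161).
m_α(x) = x^3 - 27x^2 + 243x - 1890

Set β = α - 9 = ∛(1161), so β^3 = 1161. Then (α - 9)^3 - 1161 = 0, i.e. α is a root of g(x) = (x - 9)^3 - 1161 = x^3 - 27x^2 + 243x - 1890. Since g(x) = h(x - 9) where h(x) = x^3 - 1161, and h is irreducible over Q (because 1161 is not a perfect cube, so h has no rational root, and a monic cubic with no rational root is irreducible), g is also irreducible (irreducibility is preserved under the substitution x → x - 9). Hence m_α(x) = x^3 - 27x^2 + 243x - 1890.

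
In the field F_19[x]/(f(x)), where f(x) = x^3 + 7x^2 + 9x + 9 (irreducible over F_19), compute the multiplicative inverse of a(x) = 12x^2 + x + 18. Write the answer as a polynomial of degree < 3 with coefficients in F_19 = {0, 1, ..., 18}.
a(x)^(-1) ≡ 15x^2 + 17x + 1 (mod f(x))

Since f is irreducible over F_19, F_19[x]/(f) is a field and a(x) ≠ 0 has an inverse. Apply the extended Euclidean algorithm to f(x) and a(x) in F_19[x]: f(x) = (8x + 11)·a(x) + (6x + 1);  a(x) = (2x + 3)·(6x + 1) + (15). The last nonzero remainder is the constant 15 = gcd(f, a) in F_19. Back-substituting through the division chain expresses 15 = s(x)·a(x) + t(x)·f(x) with s(x) ≡ 16x^2 + 8x + 15 (mod f), so (16x^2 + 8x + 15)·a(x) ≡ 15 (mod f). Multiplying by 15^(-1) ≡ 14 in F_19 gives a(x)^(-1) ≡ 14·(16x^2 + 8x + 15) ≡ 15x^2 + 17x + 1 (mod f). Check: (12x^2 + x + 18)·(15x^2 + 17x + 1) = 9x^4 + 10x^3 + 14x^2 + 3x + 18 ≡ 1 (mod x^3 + 7x^2 + 9x + 9).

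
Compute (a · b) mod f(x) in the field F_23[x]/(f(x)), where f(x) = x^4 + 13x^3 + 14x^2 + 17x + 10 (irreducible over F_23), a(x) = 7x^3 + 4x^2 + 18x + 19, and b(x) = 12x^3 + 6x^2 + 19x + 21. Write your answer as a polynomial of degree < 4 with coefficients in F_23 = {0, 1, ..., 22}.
a · b ≡ 11x^3 + 11x^2 + 9x (mod f(x))

Multiply in F_23[x]: a(x)·b(x) = (7x^3 + 4x^2 + 18x + 19)·(12x^3 + 6x^2 + 19x + 21) = 15x^6 + 21x^5 + 5x^4 + 7x^3 + 11x^2 + 3x + 8. This has degree ≥ 4, so divide by f(x) over F_23: 15x^6 + 21x^5 + 5x^4 + 7x^3 + 11x^2 + 3x + 8 = (15x^2 + 10x + 10)·(x^4 + 13x^3 + 14x^2 + 17x + 10) + (11x^3 + 11x^2 + 9x). Hence a·b ≡ 11x^3 + 11x^2 + 9x (mod f). (F_23[x]/(f) is a field with 23^4 = 279841 elements since f is irreducible of degree 4.)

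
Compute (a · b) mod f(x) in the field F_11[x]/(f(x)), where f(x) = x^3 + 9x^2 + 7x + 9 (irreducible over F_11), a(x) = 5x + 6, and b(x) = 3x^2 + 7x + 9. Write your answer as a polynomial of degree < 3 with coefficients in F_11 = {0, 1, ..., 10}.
a · b ≡ 6x^2 + 4x + 7 (mod f(x))

Multiply in F_11[x]: a(x)·b(x) = (5x + 6)·(3x^2 + 7x + 9) = 4x^3 + 9x^2 + 10x + 10. This has degree ≥ 3, so divide by f(x) over F_11: 4x^3 + 9x^2 + 10x + 10 = (4)·(x^3 + 9x^2 + 7x + 9) + (6x^2 + 4x + 7). Hence a·b ≡ 6x^2 + 4x + 7 (mod f). (F_11[x]/(f) is a field with 11^3 = 1331 elements since f is irreducible of degree 3.)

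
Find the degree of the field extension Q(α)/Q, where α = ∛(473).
[Q(α):Q] = 3

The minimal polynomial of α is x^3 - 473, irreducible over Q since 473 is not a perfect cube (so x^3 - 473 has no rational root). Hence [Q(α):Q] = deg(m_α) = 3.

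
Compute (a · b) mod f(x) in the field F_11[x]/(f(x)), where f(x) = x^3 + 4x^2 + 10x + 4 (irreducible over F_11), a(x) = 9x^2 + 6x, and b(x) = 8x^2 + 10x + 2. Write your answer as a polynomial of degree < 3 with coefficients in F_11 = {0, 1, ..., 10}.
a · b ≡ 2x^2 + 3x + 6 (mod f(x))

Multiply in F_11[x]: a(x)·b(x) = (9x^2 + 6x)·(8x^2 + 10x + 2) = 6x^4 + 6x^3 + x^2 + x. This has degree ≥ 3, so divide by f(x) over F_11: 6x^4 + 6x^3 + x^2 + x = (6x + 4)·(x^3 + 4x^2 + 10x + 4) + (2x^2 + 3x + 6). Hence a·b ≡ 2x^2 + 3x + 6 (mod f). (F_11[x]/(f) is a field with 11^3 = 1331 elements since f is irreducible of degree 3.)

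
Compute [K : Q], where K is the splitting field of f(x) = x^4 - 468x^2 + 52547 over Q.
[K : Q] = 4

Solving the quadratic in x^2: x^2 = (468 ± √(468^2 - 4·52547))/2 = (468 ± √8836)/2 = (468 ± 94)/2, giving x^2 = 281 or x^2 = 187. So f(x) = (x^2 - 281)(x^2 - 187) and the roots of f are ±√281, ±√187. Hence the splitting field is K = Q(√281, √187). Since 281 and 187 are distinct squarefree integers > 1, their product 52547 is not a perfect square, so √187 ∉ Q(√281). By the tower law [K:Q] = [Q(√281,√187):Q(√281)] · [Q(√281):Q] = 2 · 2 = 4.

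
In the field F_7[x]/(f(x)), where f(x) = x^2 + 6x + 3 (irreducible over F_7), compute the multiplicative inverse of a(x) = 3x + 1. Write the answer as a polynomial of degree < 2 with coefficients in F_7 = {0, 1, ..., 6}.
a(x)^(-1) ≡ 6x + 6 (mod f(x))

Since f is irreducible over F_7, F_7[x]/(f) is a field and a(x) ≠ 0 has an inverse. Apply the extended Euclidean algorithm to f(x) and a(x) in F_7[x]: f(x) = (5x + 5)·a(x) + (5). The last nonzero remainder is the constant 5 = gcd(f, a) in F_7. Back-substituting through the division chain expresses 5 = s(x)·a(x) + t(x)·f(x) with s(x) ≡ 2x + 2 (mod f), so (2x + 2)·a(x) ≡ 5 (mod f). Multiplying by 5^(-1) ≡ 3 in F_7 gives a(x)^(-1) ≡ 3·(2x + 2) ≡ 6x + 6 (mod f). Check: (3x + 1)·(6x + 6) = 4x^2 + 3x + 6 ≡ 1 (mod x^2 + 6x + 3).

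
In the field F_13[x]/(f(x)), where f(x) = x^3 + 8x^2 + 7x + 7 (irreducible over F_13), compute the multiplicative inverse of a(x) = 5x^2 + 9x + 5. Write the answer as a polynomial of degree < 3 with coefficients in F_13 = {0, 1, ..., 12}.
a(x)^(-1) ≡ 5x^2 + 5x + 8 (mod f(x))

Since f is irreducible over F_13, F_13[x]/(f) is a field and a(x) ≠ 0 has an inverse. Apply the extended Euclidean algorithm to f(x) and a(x) in F_13[x]: f(x) = (8x + 8)·a(x) + (12x + 6);  a(x) = (8x)·(12x + 6) + (5). The last nonzero remainder is the constant 5 = gcd(f, a) in F_13. Back-substituting through the division chain expresses 5 = s(x)·a(x) + t(x)·f(x) with s(x) ≡ 12x^2 + 12x + 1 (mod f), so (12x^2 + 12x + 1)·a(x) ≡ 5 (mod f). Multiplying by 5^(-1) ≡ 8 in F_13 gives a(x)^(-1) ≡ 8·(12x^2 + 12x + 1) ≡ 5x^2 + 5x + 8 (mod f). Check: (5x^2 + 9x + 5)·(5x^2 + 5x + 8) = 12x^4 + 5x^3 + 6x^2 + 6x + 1 ≡ 1 (mod x^3 + 8x^2 + 7x + 7).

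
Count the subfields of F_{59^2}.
F_{59^2} has 2 subfields

The subfields of F_{p^n} are exactly the fields F_{p^d} for d | n (each is the fixed field of the unique index-d subgroup of Gal(F_{p^n}/F_p) ≅ Z/nZ). The divisors of n = 2 are {1, 2}, giving 2 subfields: F_{59^1}, F_{59^2}.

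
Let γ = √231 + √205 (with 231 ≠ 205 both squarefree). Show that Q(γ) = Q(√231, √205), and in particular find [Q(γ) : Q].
[Q(γ) : Q] = 4 (equivalently, Q(γ) = Q(√231, √205))

Obviously Q(γ) ⊆ Q(√231, √205), and [Q(√231, √205):Q] = 4 (since 231, 205 are distinct squarefree integers > 1 with 47355 not a perfect square). To show equality we compute the minimal polynomial of γ. From γ = √231 + √205: γ^2 = 231 + 2√(47355) + 205 = 436 + 2√(47355), so γ^2 - 436 = 2√(47355); squaring, (γ^2 - 436)^2 = 4·47355, i.e. γ^4 - 872γ^2 + 190096 - 189420 = 0, i.e. γ^4 - 872γ^2 + 676 = 0. So γ is a root of x^4 - 872x^2 + 676. This polynomial is irreducible over Q: it has no rational root (each ±√231 ± √205 is irrational), and any factorization into two quadratics over Q would force √(47355) ∈ Q (pairing opposite roots) or √231, √205 ∈ Q (other pairings), all impossible. Hence [Q(γ):Q] = 4 = [Q(√231, √205):Q], so Q(γ) = Q(√231, √205).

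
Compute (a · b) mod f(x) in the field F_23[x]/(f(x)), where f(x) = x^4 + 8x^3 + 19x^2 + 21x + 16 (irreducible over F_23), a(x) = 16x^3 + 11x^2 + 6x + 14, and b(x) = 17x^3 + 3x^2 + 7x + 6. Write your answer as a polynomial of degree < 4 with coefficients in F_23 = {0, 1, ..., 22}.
a · b ≡ 8x^3 + 5x^2 + 10x + 20 (mod f(x))

Multiply in F_23[x]: a(x)·b(x) = (16x^3 + 11x^2 + 6x + 14)·(17x^3 + 3x^2 + 7x + 6) = 19x^6 + 5x^5 + 17x^4 + 15x^3 + 12x^2 + 19x + 15. This has degree ≥ 4, so divide by f(x) over F_23: 19x^6 + 5x^5 + 17x^4 + 15x^3 + 12x^2 + 19x + 15 = (19x^2 + 14x + 4)·(x^4 + 8x^3 + 19x^2 + 21x + 16) + (8x^3 + 5x^2 + 10x + 20). Hence a·b ≡ 8x^3 + 5x^2 + 10x + 20 (mod f). (F_23[x]/(f) is a field with 23^4 = 279841 elements since f is irreducible of degree 4.)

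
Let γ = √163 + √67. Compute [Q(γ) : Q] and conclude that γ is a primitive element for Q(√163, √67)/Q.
[Q(γ) : Q] = 4 (equivalently, Q(γ) = Q(√163, √67))

Obviously Q(γ) ⊆ Q(√163, √67), and [Q(√163, √67):Q] = 4 (since 163, 67 are distinct squarefree integers > 1 with 10921 not a perfect square). To show equality we compute the minimal polynomial of γ. From γ = √163 + √67: γ^2 = 163 + 2√(10921) + 67 = 230 + 2√(10921), so γ^2 - 230 = 2√(10921); squaring, (γ^2 - 230)^2 = 4·10921, i.e. γ^4 - 460γ^2 + 52900 - 43684 = 0, i.e. γ^4 - 460γ^2 + 9216 = 0. So γ is a root of x^4 - 460x^2 + 9216. This polynomial is irreducible over Q: it has no rational root (each ±√163 ± √67 is irrational), and any factorization into two quadratics over Q would force √(10921) ∈ Q (pairing opposite roots) or √163, √67 ∈ Q (other pairings), all impossible. Hence [Q(γ):Q] = 4 = [Q(√163, √67):Q], so Q(γ) = Q(√163, √67).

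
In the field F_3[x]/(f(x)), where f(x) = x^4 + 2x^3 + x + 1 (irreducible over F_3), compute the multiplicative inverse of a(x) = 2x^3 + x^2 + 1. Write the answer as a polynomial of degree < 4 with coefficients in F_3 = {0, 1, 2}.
a(x)^(-1) ≡ 2x^3 + 1 (mod f(x))

Since f is irreducible over F_3, F_3[x]/(f) is a field and a(x) ≠ 0 has an inverse. Apply the extended Euclidean algorithm to f(x) and a(x) in F_3[x]: f(x) = (2x)·a(x) + (2x + 1);  a(x) = (x^2)·(2x + 1) + (1). The last nonzero remainder is the constant 1 = gcd(f, a) in F_3. Back-substituting through the division chain expresses 1 = s(x)·a(x) + t(x)·f(x) with s(x) ≡ 2x^3 + 1 (mod f), so a(x)^(-1) ≡ s(x) = 2x^3 + 1 (mod f). Check: (2x^3 + x^2 + 1)·(2x^3 + 1) = x^6 + 2x^5 + x^3 + x^2 + 1 ≡ 1 (mod x^4 + 2x^3 + x + 1).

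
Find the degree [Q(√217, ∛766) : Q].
[Q(√217, ∛766) : Q] = 6

Let L = Q(√217, ∛766). Since Q(√217) ⊂ L and [Q(√217):Q] = 2, the tower law gives 2 | [L:Q]. Likewise Q(∛766) ⊂ L with [Q(∛766):Q] = 3 (because 766 is not a perfect cube), so 3 | [L:Q]. As gcd(2,3) = 1, [L:Q] is divisible by 6. Conversely L is generated over Q by √217 and ∛766, so [L:Q] ≤ 2·3 = 6. Therefore [Q(√217, ∛766) : Q] = 6.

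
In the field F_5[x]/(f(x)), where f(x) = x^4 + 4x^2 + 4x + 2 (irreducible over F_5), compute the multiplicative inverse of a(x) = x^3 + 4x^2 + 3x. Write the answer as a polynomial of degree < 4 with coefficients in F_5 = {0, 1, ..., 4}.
a(x)^(-1) ≡ 2x^3 + 3x^2 + 2x (mod f(x))

Since f is irreducible over F_5, F_5[x]/(f) is a field and a(x) ≠ 0 has an inverse. Apply the extended Euclidean algorithm to f(x) and a(x) in F_5[x]: f(x) = (x + 1)·a(x) + (2x^2 + x + 2);  a(x) = (3x + 3)·(2x^2 + x + 2) + (4x + 4);  (2x^2 + x + 2) = (3x + 1)·(4x + 4) + (3). The last nonzero remainder is the constant 3 = gcd(f, a) in F_5. Back-substituting through the division chain expresses 3 = s(x)·a(x) + t(x)·f(x) with s(x) ≡ x^3 + 4x^2 + x (mod f), so (x^3 + 4x^2 + x)·a(x) ≡ 3 (mod f). Multiplying by 3^(-1) ≡ 2 in F_5 gives a(x)^(-1) ≡ 2·(x^3 + 4x^2 + x) ≡ 2x^3 + 3x^2 + 2x (mod f). Check: (x^3 + 4x^2 + 3x)·(2x^3 + 3x^2 + 2x) = 2x^6 + x^5 + 2x^3 + x^2 ≡ 1 (mod x^4 + 4x^2 + 4x + 2).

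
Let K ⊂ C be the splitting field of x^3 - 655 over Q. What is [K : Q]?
[K : Q] = 6

The roots of x^3 - 655 are ∛655, ω∛655, ω^2∛655 where ω = e^(2πi/3) is a primitive cube root of unity, so K = Q(∛655, ω). Now [Q(∛655):Q] = 3 (since 655 is not a perfect cube, x^3 - 655 is irreducible) and [Q(ω):Q] = 2. Both 2 and 3 divide [K:Q], and [K:Q] ≤ 3·2 = 6, so [K:Q] = 6. (Equivalently: Q(∛655) ⊂ R but ω ∉ R, so [K : Q(∛655)] = 2.)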